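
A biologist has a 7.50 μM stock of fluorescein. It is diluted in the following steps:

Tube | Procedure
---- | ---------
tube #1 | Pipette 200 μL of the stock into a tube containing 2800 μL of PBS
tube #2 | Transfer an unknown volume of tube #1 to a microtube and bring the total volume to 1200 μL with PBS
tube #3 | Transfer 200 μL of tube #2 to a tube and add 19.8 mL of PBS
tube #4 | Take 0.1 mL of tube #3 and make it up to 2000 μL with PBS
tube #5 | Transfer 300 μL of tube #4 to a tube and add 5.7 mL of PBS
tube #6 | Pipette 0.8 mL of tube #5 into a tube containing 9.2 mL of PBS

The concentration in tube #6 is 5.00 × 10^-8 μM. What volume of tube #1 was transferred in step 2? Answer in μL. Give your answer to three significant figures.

60.0 μL

Step 1: 200 μL + 2800 μL = 3000 μL total → factor 3000/200 = 15
Step 2: v brought to 1200 μL → factor = 1200 μL/v
Step 3: 200 μL + 19.8 mL = 20000 μL total → factor 20000/200 = 100
Step 4: 0.1 mL brought to 2000 μL → factor 2/0.1 = 20
Step 5: 300 μL + 5.7 mL = 6000 μL total → factor 6000/300 = 20
Step 6: 0.8 mL + 9.2 mL = 10 mL total → factor 10/0.8 = 12.5
Product of known-step factors = 7.5 × 10^6
Overall factor = 7.50 μM / (5.00 × 10^-8 μM) = 1.5 × 10^8
Step-2 factor = 1.5 × 10^8 / 7.5 × 10^6 = 20
v = 1200 μL / 20 = 60.0 μL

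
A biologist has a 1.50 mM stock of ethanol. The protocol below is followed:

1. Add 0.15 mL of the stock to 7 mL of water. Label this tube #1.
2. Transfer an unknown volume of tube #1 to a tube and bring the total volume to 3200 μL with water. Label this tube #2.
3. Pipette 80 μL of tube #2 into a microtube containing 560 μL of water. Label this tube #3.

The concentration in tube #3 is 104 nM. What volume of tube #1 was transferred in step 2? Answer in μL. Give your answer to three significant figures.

Step 1: 0.15 mL + 7 mL = 7.15 mL total → factor 7.15/0.15 = 47.667
Step 2: v brought to 3200 μL → factor = 3200 μL/v
Step 3: 80 μL + 560 μL = 640 μL total → factor 640/80 = 8
Product of known-step factors = 381.33
Overall factor = 1.50 mM / (104 nM) = 14423
Step-2 factor = 14423 / 381.33 = 37.823
v = 3200 μL / 37.823 = 84.6 μL

84.6 μL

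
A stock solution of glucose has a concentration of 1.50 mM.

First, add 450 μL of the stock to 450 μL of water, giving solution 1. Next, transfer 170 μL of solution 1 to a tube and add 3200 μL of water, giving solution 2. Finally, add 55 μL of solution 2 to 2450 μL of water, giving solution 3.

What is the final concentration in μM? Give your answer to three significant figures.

Step 1: 450 μL + 450 μL = 900 μL total → factor 900/450 = 2
Step 2: 170 μL + 3200 μL = 3370 μL total → factor 3370/170 = 19.824
Step 3: 55 μL + 2450 μL = 2505 μL total → factor 2505/55 = 45.545
Overall dilution factor = 2 × 19.824 × 45.545 = 1805.7
Final = 1.50 mM / 1805.7 = 0.0008307 mM = 0.831 μM

0.831 μM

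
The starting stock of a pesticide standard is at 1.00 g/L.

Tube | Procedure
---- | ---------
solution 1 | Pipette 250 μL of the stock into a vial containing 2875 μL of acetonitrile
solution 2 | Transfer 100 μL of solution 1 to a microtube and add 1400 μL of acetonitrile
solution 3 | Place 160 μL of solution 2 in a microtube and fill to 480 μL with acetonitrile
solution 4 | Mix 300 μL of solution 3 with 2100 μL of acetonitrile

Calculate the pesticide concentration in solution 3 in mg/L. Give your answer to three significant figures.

1.78 mg/L

Step 1: 250 μL + 2875 μL = 3125 μL total → factor 3125/250 = 12.5
Step 2: 100 μL + 1400 μL = 1500 μL total → factor 1500/100 = 15
Step 3: 160 μL brought to 480 μL → factor 480/160 = 3
Dilution factor through solution 3 = 12.5 × 15 × 3 = 562.5
[solution 3] = 1.00 g/L / 562.5 = 0.001778 g/L = 1.78 mg/L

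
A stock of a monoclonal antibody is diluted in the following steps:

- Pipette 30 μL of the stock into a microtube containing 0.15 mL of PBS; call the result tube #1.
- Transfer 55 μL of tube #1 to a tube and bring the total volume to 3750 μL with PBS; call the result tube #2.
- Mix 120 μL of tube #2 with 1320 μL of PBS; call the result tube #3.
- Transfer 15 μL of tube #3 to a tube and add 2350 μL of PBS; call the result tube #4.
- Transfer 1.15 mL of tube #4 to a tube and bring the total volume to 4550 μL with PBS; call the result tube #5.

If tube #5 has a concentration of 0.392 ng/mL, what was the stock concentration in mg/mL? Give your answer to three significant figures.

Step 1: 30 μL + 0.15 mL = 180 μL total → factor 180/30 = 6
Step 2: 55 μL brought to 3750 μL → factor 3750/55 = 68.182
Step 3: 120 μL + 1320 μL = 1440 μL total → factor 1440/120 = 12
Step 4: 15 μL + 2350 μL = 2365 μL total → factor 2365/15 = 157.67
Step 5: 1.15 mL brought to 4550 μL → factor 4.55/1.15 = 3.9565
Overall dilution factor = 6 × 68.182 × 12 × 157.67 × 3.9565 = 3.0623 × 10^6
Stock = 0.392 ng/mL × 3.0623 × 10^6 = 1.200 × 10^6 ng/mL = 1.20 mg/mL

1.20 mg/mL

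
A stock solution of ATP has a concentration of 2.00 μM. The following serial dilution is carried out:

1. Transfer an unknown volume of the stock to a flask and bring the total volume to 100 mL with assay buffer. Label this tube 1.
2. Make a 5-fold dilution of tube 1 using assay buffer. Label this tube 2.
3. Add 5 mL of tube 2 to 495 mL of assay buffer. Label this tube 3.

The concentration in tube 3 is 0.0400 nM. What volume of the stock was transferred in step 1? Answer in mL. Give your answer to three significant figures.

Step 1: v brought to 100 mL → factor = 100 mL/v
Step 2: 5-fold → factor 5
Step 3: 5 mL + 495 mL = 500 mL total → factor 500/5 = 100
Product of known-step factors = 500
Overall factor = 2.00 μM / (0.0400 nM) = 50000
Step-1 factor = 50000 / 500 = 100
v = 100 mL / 100 = 1.00 mL

1.00 mL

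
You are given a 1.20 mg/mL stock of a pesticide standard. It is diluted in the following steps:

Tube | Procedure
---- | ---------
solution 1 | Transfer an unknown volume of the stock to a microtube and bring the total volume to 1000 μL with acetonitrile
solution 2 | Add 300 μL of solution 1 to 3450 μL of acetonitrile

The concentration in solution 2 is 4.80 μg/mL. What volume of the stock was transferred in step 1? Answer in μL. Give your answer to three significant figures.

Step 1: v brought to 1000 μL → factor = 1000 μL/v
Step 2: 300 μL + 3450 μL = 3750 μL total → factor 3750/300 = 12.5
Product of known-step factors = 12.5
Overall factor = 1.20 mg/mL / (4.80 μg/mL) = 250
Step-1 factor = 250 / 12.5 = 20
v = 1000 μL / 20 = 50.0 μL

50.0 μL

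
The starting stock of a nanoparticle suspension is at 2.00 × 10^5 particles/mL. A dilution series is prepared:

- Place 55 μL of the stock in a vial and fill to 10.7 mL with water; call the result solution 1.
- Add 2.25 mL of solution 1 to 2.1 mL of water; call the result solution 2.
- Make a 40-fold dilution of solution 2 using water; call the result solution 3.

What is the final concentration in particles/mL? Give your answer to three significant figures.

Step 1: 55 μL brought to 10.7 mL → factor 10700/55 = 194.55
Step 2: 2.25 mL + 2.1 mL = 4.35 mL total → factor 4.35/2.25 = 1.9333
Step 3: 40-fold → factor 40
Overall dilution factor = 194.55 × 1.9333 × 40 = 15045
Final = 2.00 × 10^5 particles/mL / 15045 = 13.3 particles/mL

13.3 particles/mL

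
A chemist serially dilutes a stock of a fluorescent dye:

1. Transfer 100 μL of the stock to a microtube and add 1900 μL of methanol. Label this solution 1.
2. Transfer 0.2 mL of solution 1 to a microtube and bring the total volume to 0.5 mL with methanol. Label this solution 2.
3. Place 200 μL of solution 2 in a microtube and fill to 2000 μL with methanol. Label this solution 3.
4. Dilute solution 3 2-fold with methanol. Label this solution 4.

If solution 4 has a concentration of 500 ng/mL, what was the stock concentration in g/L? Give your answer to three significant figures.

0.500 g/L

Step 1: 100 μL + 1900 μL = 2000 μL total → factor 2000/100 = 20
Step 2: 0.2 mL brought to 0.5 mL → factor 0.5/0.2 = 2.5
Step 3: 200 μL brought to 2000 μL → factor 2000/200 = 10
Step 4: 2-fold → factor 2
Overall dilution factor = 20 × 2.5 × 10 × 2 = 1000
Stock = 500 ng/mL × 1000 = 5.000 × 10^5 ng/mL = 0.500 g/L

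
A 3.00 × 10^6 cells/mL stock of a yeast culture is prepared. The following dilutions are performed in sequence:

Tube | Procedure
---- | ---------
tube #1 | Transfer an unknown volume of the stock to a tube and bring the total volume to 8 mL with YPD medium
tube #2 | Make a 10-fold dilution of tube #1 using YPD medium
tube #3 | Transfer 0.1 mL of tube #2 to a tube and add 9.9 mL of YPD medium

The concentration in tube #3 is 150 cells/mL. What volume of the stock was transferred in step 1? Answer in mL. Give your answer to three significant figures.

Step 1: v brought to 8 mL → factor = 8 mL/v
Step 2: 10-fold → factor 10
Step 3: 0.1 mL + 9.9 mL = 10 mL total → factor 10/0.1 = 100
Product of known-step factors = 1000
Overall factor = 3.00 × 10^6 cells/mL / (150 cells/mL) = 20000
Step-1 factor = 20000 / 1000 = 20
v = 8 mL / 20 = 0.400 mL

0.400 mL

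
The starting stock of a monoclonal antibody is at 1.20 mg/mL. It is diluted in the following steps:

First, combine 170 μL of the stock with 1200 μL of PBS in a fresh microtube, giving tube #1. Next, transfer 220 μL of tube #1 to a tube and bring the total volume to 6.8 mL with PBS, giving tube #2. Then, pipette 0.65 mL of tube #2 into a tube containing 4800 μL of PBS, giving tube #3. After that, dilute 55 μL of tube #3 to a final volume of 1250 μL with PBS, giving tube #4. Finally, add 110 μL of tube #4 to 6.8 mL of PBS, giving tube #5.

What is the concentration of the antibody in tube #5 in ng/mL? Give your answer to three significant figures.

0.402 ng/mL

Step 1: 170 μL + 1200 μL = 1370 μL total → factor 1370/170 = 8.0588
Step 2: 220 μL brought to 6.8 mL → factor 6800/220 = 30.909
Step 3: 0.65 mL + 4800 μL = 5.45 mL total → factor 5.45/0.65 = 8.3846
Step 4: 55 μL brought to 1250 μL → factor 1250/55 = 22.727
Step 5: 110 μL + 6.8 mL = 6910 μL total → factor 6910/110 = 62.818
Overall dilution factor = 8.0588 × 30.909 × 8.3846 × 22.727 × 62.818 = 2.9818 × 10^6
Final = 1.20 mg/mL / 2.9818 × 10^6 = 4.024 × 10^-7 mg/mL = 0.402 ng/mL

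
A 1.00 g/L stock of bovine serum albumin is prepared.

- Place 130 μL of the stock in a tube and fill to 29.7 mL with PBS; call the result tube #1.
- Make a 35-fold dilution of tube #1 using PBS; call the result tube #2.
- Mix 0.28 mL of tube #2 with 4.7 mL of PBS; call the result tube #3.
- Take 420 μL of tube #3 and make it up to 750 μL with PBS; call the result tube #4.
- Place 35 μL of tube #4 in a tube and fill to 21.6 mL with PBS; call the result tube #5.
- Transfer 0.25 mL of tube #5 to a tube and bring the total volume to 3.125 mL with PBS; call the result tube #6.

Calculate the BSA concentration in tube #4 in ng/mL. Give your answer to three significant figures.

Step 1: 130 μL brought to 29.7 mL → factor 29700/130 = 228.46
Step 2: 35-fold → factor 35
Step 3: 0.28 mL + 4.7 mL = 4.98 mL total → factor 4.98/0.28 = 17.786
Step 4: 420 μL brought to 750 μL → factor 750/420 = 1.7857
Dilution factor through tube #4 = 228.46 × 35 × 17.786 × 1.7857 = 2.5396 × 10^5
[tube #4] = 1.00 g/L / 2.5396 × 10^5 = 3.938 × 10^-6 g/L = 3.94 ng/mL

3.94 ng/mL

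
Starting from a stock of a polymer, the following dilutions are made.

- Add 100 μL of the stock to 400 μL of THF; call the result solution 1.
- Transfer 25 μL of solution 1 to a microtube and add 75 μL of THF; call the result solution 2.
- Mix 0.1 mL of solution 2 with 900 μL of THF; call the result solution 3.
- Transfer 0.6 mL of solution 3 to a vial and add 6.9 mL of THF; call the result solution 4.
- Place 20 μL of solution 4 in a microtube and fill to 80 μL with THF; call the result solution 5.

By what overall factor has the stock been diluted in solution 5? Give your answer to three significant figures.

Step 1: 100 μL + 400 μL = 500 μL total → factor 500/100 = 5
Step 2: 25 μL + 75 μL = 100 μL total → factor 100/25 = 4
Step 3: 0.1 mL + 900 μL = 1 mL total → factor 1/0.1 = 10
Step 4: 0.6 mL + 6.9 mL = 7.5 mL total → factor 7.5/0.6 = 12.5
Step 5: 20 μL brought to 80 μL → factor 80/20 = 4
Overall dilution factor = 5 × 4 × 10 × 12.5 × 4 = 10000

1.00 × 10^4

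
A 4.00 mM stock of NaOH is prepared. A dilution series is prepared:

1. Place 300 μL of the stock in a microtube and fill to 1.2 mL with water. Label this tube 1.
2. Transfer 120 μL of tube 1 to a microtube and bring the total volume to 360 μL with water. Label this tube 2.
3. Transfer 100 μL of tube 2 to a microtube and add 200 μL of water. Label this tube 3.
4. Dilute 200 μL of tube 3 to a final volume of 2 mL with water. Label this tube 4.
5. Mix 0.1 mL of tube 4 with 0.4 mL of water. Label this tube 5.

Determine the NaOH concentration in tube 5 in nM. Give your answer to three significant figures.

Step 1: 300 μL brought to 1.2 mL → factor 1200/300 = 4
Step 2: 120 μL brought to 360 μL → factor 360/120 = 3
Step 3: 100 μL + 200 μL = 300 μL total → factor 300/100 = 3
Step 4: 200 μL brought to 2 mL → factor 2000/200 = 10
Step 5: 0.1 mL + 0.4 mL = 0.5 mL total → factor 0.5/0.1 = 5
Overall dilution factor = 4 × 3 × 3 × 10 × 5 = 1800
Final = 4.00 mM / 1800 = 0.002222 mM = 2.22 × 10^3 nM

2.22 × 10^3 nM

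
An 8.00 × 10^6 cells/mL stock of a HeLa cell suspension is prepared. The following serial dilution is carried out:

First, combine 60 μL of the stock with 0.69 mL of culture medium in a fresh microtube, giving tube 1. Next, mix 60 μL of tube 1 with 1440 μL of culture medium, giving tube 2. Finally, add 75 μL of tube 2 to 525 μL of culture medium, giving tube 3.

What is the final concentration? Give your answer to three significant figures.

3.20 × 10^3 cells/mL

Step 1: 60 μL + 0.69 mL = 750 μL total → factor 750/60 = 12.5
Step 2: 60 μL + 1440 μL = 1500 μL total → factor 1500/60 = 25
Step 3: 75 μL + 525 μL = 600 μL total → factor 600/75 = 8
Overall dilution factor = 12.5 × 25 × 8 = 2500
Final = 8.00 × 10^6 cells/mL / 2500 = 3.20 × 10^3 cells/mL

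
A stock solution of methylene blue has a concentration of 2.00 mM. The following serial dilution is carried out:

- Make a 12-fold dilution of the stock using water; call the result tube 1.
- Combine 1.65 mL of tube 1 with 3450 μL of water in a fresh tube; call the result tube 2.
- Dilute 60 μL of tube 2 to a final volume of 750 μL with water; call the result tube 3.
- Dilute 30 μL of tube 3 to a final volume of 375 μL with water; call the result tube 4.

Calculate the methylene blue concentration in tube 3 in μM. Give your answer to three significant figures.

4.31 μM

Step 1: 12-fold → factor 12
Step 2: 1.65 mL + 3450 μL = 5.1 mL total → factor 5.1/1.65 = 3.0909
Step 3: 60 μL brought to 750 μL → factor 750/60 = 12.5
Dilution factor through tube 3 = 12 × 3.0909 × 12.5 = 463.64
[tube 3] = 2.00 mM / 463.64 = 0.004314 mM = 4.31 μM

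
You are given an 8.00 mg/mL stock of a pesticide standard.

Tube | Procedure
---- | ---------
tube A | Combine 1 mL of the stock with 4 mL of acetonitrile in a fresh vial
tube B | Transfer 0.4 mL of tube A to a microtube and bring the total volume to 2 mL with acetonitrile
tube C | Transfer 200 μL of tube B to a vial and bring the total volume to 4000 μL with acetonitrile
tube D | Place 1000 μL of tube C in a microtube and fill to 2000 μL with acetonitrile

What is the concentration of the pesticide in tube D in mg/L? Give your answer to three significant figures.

Step 1: 1 mL + 4 mL = 5 mL total → factor 5/1 = 5
Step 2: 0.4 mL brought to 2 mL → factor 2/0.4 = 5
Step 3: 200 μL brought to 4000 μL → factor 4000/200 = 20
Step 4: 1000 μL brought to 2000 μL → factor 2000/1000 = 2
Overall dilution factor = 5 × 5 × 20 × 2 = 1000
Final = 8.00 mg/mL / 1000 = 0.008000 mg/mL = 8.00 mg/L

8.00 mg/L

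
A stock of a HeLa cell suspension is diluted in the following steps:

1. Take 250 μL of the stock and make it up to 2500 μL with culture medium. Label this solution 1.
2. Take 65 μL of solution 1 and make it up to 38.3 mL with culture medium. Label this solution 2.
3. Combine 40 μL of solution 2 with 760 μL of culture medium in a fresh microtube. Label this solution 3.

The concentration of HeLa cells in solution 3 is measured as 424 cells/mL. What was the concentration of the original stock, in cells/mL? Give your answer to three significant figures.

Step 1: 250 μL brought to 2500 μL → factor 2500/250 = 10
Step 2: 65 μL brought to 38.3 mL → factor 38300/65 = 589.23
Step 3: 40 μL + 760 μL = 800 μL total → factor 800/40 = 20
Overall dilution factor = 10 × 589.23 × 20 = 1.1785 × 10^5
Stock = 424 cells/mL × 1.1785 × 10^5 = 5.00 × 10^7 cells/mL

5.00 × 10^7 cells/mL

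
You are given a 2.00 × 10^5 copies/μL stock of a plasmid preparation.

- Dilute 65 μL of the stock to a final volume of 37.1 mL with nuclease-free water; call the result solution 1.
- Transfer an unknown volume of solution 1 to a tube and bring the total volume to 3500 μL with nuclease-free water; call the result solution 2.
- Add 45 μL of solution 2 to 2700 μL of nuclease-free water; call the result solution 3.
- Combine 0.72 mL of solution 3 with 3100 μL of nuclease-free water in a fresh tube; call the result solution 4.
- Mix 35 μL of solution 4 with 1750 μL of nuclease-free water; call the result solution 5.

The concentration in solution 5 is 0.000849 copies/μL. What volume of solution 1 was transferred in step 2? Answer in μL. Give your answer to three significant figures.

Step 1: 65 μL brought to 37.1 mL → factor 37100/65 = 570.77
Step 2: v brought to 3500 μL → factor = 3500 μL/v
Step 3: 45 μL + 2700 μL = 2745 μL total → factor 2745/45 = 61
Step 4: 0.72 mL + 3100 μL = 3.82 mL total → factor 3.82/0.72 = 5.3056
Step 5: 35 μL + 1750 μL = 1785 μL total → factor 1785/35 = 51
Product of known-step factors = 9.4209 × 10^6
Overall factor = 2.00 × 10^5 copies/μL / (0.000849 copies/μL) = 2.3557 × 10^8
Step-2 factor = 2.3557 × 10^8 / 9.4209 × 10^6 = 25.005
v = 3500 μL / 25.005 = 140 μL

140 μL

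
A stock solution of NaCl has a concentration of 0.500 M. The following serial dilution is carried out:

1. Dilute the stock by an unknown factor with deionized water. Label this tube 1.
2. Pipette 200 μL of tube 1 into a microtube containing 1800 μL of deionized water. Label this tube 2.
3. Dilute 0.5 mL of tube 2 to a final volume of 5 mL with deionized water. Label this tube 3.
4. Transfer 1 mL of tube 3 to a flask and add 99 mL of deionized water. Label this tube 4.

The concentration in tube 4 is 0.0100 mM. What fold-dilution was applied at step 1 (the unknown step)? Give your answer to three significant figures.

5.00-fold

Step 1: unknown factor x
Step 2: 200 μL + 1800 μL = 2000 μL total → factor 2000/200 = 10
Step 3: 0.5 mL brought to 5 mL → factor 5/0.5 = 10
Step 4: 1 mL + 99 mL = 100 mL total → factor 100/1 = 100
Product of known-step factors = 10000
Overall factor = 0.500 M / (0.0100 mM) = 50000
x = 50000 / 10000 = 5.00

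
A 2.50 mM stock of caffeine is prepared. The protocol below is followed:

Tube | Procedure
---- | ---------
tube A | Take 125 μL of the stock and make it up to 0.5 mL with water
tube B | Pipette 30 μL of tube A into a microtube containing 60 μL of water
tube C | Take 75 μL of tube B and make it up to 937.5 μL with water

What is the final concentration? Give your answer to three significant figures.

0.0167 mM

Step 1: 125 μL brought to 0.5 mL → factor 500/125 = 4
Step 2: 30 μL + 60 μL = 90 μL total → factor 90/30 = 3
Step 3: 75 μL brought to 937.5 μL → factor 937.5/75 = 12.5
Overall dilution factor = 4 × 3 × 12.5 = 150
Final = 2.50 mM / 150 = 0.0167 mM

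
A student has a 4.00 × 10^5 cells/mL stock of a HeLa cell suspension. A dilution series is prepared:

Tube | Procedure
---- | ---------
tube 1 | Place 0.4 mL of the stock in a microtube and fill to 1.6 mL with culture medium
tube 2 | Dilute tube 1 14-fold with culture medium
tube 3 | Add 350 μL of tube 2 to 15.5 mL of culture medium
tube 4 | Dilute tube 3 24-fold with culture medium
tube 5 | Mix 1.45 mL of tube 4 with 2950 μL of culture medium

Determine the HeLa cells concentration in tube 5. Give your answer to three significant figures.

2.17 cells/mL

Step 1: 0.4 mL brought to 1.6 mL → factor 1.6/0.4 = 4
Step 2: 14-fold → factor 14
Step 3: 350 μL + 15.5 mL = 15850 μL total → factor 15850/350 = 45.286
Step 4: 24-fold → factor 24
Step 5: 1.45 mL + 2950 μL = 4.4 mL total → factor 4.4/1.45 = 3.0345
Overall dilution factor = 4 × 14 × 45.286 × 24 × 3.0345 = 1.8469 × 10^5
Final = 4.00 × 10^5 cells/mL / 1.8469 × 10^5 = 2.17 cells/mL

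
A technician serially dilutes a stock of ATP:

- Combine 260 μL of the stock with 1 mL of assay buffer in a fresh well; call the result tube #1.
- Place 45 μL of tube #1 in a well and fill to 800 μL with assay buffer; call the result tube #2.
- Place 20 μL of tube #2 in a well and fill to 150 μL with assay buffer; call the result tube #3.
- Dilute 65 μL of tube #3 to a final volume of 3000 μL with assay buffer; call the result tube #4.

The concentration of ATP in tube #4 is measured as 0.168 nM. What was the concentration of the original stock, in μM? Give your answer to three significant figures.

5.01 μM

Step 1: 260 μL + 1 mL = 1260 μL total → factor 1260/260 = 4.8462
Step 2: 45 μL brought to 800 μL → factor 800/45 = 17.778
Step 3: 20 μL brought to 150 μL → factor 150/20 = 7.5
Step 4: 65 μL brought to 3000 μL → factor 3000/65 = 46.154
Overall dilution factor = 4.8462 × 17.778 × 7.5 × 46.154 = 29822
Stock = 0.168 nM × 29822 = 5010 nM = 5.01 μM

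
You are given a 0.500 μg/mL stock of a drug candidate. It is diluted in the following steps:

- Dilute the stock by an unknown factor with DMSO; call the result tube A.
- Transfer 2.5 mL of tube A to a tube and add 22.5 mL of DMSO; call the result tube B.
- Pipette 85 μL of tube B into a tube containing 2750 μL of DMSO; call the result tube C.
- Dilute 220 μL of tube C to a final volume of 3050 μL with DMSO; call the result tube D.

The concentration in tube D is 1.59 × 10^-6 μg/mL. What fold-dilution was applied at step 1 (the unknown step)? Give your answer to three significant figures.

Step 1: unknown factor x
Step 2: 2.5 mL + 22.5 mL = 25 mL total → factor 25/2.5 = 10
Step 3: 85 μL + 2750 μL = 2835 μL total → factor 2835/85 = 33.353
Step 4: 220 μL brought to 3050 μL → factor 3050/220 = 13.864
Product of known-step factors = 4623.9
Overall factor = 0.500 μg/mL / (1.59 × 10^-6 μg/mL) = 3.1447 × 10^5
x = 3.1447 × 10^5 / 4623.9 = 68.0

68.0-fold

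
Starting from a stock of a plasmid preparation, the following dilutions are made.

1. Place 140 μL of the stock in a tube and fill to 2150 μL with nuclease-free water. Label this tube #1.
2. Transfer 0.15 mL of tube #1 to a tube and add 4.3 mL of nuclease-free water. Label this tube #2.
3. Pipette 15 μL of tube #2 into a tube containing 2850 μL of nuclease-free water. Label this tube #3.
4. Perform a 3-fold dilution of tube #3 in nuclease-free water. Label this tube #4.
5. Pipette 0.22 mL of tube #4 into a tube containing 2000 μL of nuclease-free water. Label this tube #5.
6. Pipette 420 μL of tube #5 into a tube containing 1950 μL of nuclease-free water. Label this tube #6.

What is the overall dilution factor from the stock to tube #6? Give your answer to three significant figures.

1.49 × 10^7

Step 1: 140 μL brought to 2150 μL → factor 2150/140 = 15.357
Step 2: 0.15 mL + 4.3 mL = 4.45 mL total → factor 4.45/0.15 = 29.667
Step 3: 15 μL + 2850 μL = 2865 μL total → factor 2865/15 = 191
Step 4: 3-fold → factor 3
Step 5: 0.22 mL + 2000 μL = 2.22 mL total → factor 2.22/0.22 = 10.091
Step 6: 420 μL + 1950 μL = 2370 μL total → factor 2370/420 = 5.6429
Overall dilution factor = 15.357 × 29.667 × 191 × 3 × 10.091 × 5.6429 = 1.4865 × 10^7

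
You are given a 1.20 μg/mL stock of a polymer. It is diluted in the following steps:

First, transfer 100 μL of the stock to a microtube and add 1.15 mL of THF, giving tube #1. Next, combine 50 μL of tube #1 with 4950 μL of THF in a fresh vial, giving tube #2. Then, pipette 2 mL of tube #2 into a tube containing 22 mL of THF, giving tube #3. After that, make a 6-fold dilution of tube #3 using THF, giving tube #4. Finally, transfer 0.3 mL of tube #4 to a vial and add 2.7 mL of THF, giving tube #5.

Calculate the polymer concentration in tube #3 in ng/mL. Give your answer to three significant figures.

Step 1: 100 μL + 1.15 mL = 1250 μL total → factor 1250/100 = 12.5
Step 2: 50 μL + 4950 μL = 5000 μL total → factor 5000/50 = 100
Step 3: 2 mL + 22 mL = 24 mL total → factor 24/2 = 12
Dilution factor through tube #3 = 12.5 × 100 × 12 = 15000
[tube #3] = 1.20 μg/mL / 15000 = 8.000 × 10^-5 μg/mL = 0.0800 ng/mL

0.0800 ng/mL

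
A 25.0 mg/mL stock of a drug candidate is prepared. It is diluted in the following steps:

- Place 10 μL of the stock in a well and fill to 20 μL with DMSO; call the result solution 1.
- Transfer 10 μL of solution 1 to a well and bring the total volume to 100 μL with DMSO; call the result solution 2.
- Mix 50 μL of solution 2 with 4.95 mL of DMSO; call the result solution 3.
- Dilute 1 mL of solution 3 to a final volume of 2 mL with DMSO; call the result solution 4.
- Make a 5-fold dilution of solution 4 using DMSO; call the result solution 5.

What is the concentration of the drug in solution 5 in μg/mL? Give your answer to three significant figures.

1.25 μg/mL

Step 1: 10 μL brought to 20 μL → factor 20/10 = 2
Step 2: 10 μL brought to 100 μL → factor 100/10 = 10
Step 3: 50 μL + 4.95 mL = 5000 μL total → factor 5000/50 = 100
Step 4: 1 mL brought to 2 mL → factor 2/1 = 2
Step 5: 5-fold → factor 5
Overall dilution factor = 2 × 10 × 100 × 2 × 5 = 20000
Final = 25.0 mg/mL / 20000 = 0.001250 mg/mL = 1.25 μg/mL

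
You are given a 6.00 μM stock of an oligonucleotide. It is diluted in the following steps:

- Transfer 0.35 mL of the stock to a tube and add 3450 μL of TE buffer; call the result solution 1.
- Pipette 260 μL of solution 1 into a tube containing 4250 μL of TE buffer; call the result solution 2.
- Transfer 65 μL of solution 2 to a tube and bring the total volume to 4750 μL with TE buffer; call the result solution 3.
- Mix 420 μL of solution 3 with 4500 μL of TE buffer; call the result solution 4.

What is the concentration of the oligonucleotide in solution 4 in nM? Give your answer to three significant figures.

Step 1: 0.35 mL + 3450 μL = 3.8 mL total → factor 3.8/0.35 = 10.857
Step 2: 260 μL + 4250 μL = 4510 μL total → factor 4510/260 = 17.346
Step 3: 65 μL brought to 4750 μL → factor 4750/65 = 73.077
Step 4: 420 μL + 4500 μL = 4920 μL total → factor 4920/420 = 11.714
Overall dilution factor = 10.857 × 17.346 × 73.077 × 11.714 = 1.6122 × 10^5
Final = 6.00 μM / 1.6122 × 10^5 = 3.722 × 10^-5 μM = 0.0372 nM

0.0372 nM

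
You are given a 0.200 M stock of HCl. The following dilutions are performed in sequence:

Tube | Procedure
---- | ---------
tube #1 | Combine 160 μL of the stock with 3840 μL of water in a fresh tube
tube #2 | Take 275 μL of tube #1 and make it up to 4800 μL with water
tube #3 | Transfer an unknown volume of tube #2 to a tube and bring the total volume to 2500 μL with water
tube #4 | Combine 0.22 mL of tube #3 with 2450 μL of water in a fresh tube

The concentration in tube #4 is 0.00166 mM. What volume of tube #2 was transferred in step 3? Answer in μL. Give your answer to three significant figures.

110 μL

Step 1: 160 μL + 3840 μL = 4000 μL total → factor 4000/160 = 25
Step 2: 275 μL brought to 4800 μL → factor 4800/275 = 17.455
Step 3: v brought to 2500 μL → factor = 2500 μL/v
Step 4: 0.22 mL + 2450 μL = 2.67 mL total → factor 2.67/0.22 = 12.136
Product of known-step factors = 5295.9
Overall factor = 0.200 M / (0.00166 mM) = 1.2048 × 10^5
Step-3 factor = 1.2048 × 10^5 / 5295.9 = 22.75
v = 2500 μL / 22.75 = 110 μL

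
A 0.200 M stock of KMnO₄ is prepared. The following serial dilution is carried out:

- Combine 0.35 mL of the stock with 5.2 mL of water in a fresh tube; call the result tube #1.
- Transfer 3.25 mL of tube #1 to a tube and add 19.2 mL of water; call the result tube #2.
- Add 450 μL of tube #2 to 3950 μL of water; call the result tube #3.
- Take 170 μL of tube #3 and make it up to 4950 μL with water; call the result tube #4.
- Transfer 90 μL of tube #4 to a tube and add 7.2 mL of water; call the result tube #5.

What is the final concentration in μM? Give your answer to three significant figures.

Step 1: 0.35 mL + 5.2 mL = 5.55 mL total → factor 5.55/0.35 = 15.857
Step 2: 3.25 mL + 19.2 mL = 22.45 mL total → factor 22.45/3.25 = 6.9077
Step 3: 450 μL + 3950 μL = 4400 μL total → factor 4400/450 = 9.7778
Step 4: 170 μL brought to 4950 μL → factor 4950/170 = 29.118
Step 5: 90 μL + 7.2 mL = 7290 μL total → factor 7290/90 = 81
Overall dilution factor = 15.857 × 6.9077 × 9.7778 × 29.118 × 81 = 2.526 × 10^6
Final = 0.200 M / 2.526 × 10^6 = 7.918 × 10^-8 M = 0.0792 μM

0.0792 μM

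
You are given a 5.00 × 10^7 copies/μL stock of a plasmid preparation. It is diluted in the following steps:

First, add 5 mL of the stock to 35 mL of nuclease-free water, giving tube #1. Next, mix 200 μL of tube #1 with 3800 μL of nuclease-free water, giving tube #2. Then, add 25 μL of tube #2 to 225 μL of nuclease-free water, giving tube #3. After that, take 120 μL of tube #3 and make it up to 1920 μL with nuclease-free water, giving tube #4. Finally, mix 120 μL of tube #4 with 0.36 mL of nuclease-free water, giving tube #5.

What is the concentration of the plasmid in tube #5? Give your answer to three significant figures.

Step 1: 5 mL + 35 mL = 40 mL total → factor 40/5 = 8
Step 2: 200 μL + 3800 μL = 4000 μL total → factor 4000/200 = 20
Step 3: 25 μL + 225 μL = 250 μL total → factor 250/25 = 10
Step 4: 120 μL brought to 1920 μL → factor 1920/120 = 16
Step 5: 120 μL + 0.36 mL = 480 μL total → factor 480/120 = 4
Overall dilution factor = 8 × 20 × 10 × 16 × 4 = 1.024 × 10^5
Final = 5.00 × 10^7 copies/μL / 1.024 × 10^5 = 488 copies/μL

488 copies/μL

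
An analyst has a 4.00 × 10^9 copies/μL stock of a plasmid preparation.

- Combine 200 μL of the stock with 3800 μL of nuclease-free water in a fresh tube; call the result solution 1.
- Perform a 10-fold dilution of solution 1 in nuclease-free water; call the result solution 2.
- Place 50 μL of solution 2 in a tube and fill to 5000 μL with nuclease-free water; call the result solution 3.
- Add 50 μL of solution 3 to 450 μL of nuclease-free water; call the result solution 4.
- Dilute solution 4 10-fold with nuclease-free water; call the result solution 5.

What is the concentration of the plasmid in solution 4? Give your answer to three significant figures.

2.00 × 10^4 copies/μL

Step 1: 200 μL + 3800 μL = 4000 μL total → factor 4000/200 = 20
Step 2: 10-fold → factor 10
Step 3: 50 μL brought to 5000 μL → factor 5000/50 = 100
Step 4: 50 μL + 450 μL = 500 μL total → factor 500/50 = 10
Dilution factor through solution 4 = 20 × 10 × 100 × 10 = 2 × 10^5
[solution 4] = 4.00 × 10^9 copies/μL / 2 × 10^5 = 2.00 × 10^4 copies/μL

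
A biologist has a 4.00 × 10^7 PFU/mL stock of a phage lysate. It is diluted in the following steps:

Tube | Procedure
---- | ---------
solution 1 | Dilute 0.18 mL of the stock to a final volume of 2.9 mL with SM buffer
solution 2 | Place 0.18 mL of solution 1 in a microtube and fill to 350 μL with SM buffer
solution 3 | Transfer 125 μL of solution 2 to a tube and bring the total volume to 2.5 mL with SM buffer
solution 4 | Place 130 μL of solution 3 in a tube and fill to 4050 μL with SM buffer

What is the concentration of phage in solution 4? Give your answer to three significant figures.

Step 1: 0.18 mL brought to 2.9 mL → factor 2.9/0.18 = 16.111
Step 2: 0.18 mL brought to 350 μL → factor 0.35/0.18 = 1.9444
Step 3: 125 μL brought to 2.5 mL → factor 2500/125 = 20
Step 4: 130 μL brought to 4050 μL → factor 4050/130 = 31.154
Dilution factor through solution 4 = 16.111 × 1.9444 × 20 × 31.154 = 19519
[solution 4] = 4.00 × 10^7 PFU/mL / 19519 = 2.05 × 10^3 PFU/mL

2.05 × 10^3 PFU/mL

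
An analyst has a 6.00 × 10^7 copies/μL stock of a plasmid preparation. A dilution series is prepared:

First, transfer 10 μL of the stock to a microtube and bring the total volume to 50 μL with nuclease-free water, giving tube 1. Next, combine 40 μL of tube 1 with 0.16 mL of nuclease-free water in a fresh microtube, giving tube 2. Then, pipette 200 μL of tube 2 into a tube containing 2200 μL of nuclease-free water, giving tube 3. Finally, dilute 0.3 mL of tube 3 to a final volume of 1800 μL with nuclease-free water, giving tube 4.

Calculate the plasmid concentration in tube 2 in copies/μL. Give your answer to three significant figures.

2.40 × 10^6 copies/μL

Step 1: 10 μL brought to 50 μL → factor 50/10 = 5
Step 2: 40 μL + 0.16 mL = 200 μL total → factor 200/40 = 5
Dilution factor through tube 2 = 5 × 5 = 25
[tube 2] = 6.00 × 10^7 copies/μL / 25 = 2.40 × 10^6 copies/μL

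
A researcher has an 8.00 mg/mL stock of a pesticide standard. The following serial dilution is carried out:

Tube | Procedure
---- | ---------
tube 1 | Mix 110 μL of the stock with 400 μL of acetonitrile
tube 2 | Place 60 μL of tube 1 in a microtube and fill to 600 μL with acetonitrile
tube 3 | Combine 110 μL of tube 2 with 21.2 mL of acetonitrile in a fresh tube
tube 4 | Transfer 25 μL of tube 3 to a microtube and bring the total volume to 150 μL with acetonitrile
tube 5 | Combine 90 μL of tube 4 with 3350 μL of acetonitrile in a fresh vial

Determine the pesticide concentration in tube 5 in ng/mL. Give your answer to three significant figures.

Step 1: 110 μL + 400 μL = 510 μL total → factor 510/110 = 4.6364
Step 2: 60 μL brought to 600 μL → factor 600/60 = 10
Step 3: 110 μL + 21.2 mL = 21310 μL total → factor 21310/110 = 193.73
Step 4: 25 μL brought to 150 μL → factor 150/25 = 6
Step 5: 90 μL + 3350 μL = 3440 μL total → factor 3440/90 = 38.222
Overall dilution factor = 4.6364 × 10 × 193.73 × 6 × 38.222 = 2.0598 × 10^6
Final = 8.00 mg/mL / 2.0598 × 10^6 = 3.884 × 10^-6 mg/mL = 3.88 ng/mL

3.88 ng/mL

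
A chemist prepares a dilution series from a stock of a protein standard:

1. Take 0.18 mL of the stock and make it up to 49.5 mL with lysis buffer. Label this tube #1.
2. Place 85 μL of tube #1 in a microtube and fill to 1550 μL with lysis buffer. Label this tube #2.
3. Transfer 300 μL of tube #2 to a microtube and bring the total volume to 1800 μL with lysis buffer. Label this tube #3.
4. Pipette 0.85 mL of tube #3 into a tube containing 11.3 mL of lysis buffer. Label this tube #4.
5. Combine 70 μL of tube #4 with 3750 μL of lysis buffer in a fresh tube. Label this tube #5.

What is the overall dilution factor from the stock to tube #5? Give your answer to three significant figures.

2.35 × 10^7

Step 1: 0.18 mL brought to 49.5 mL → factor 49.5/0.18 = 275
Step 2: 85 μL brought to 1550 μL → factor 1550/85 = 18.235
Step 3: 300 μL brought to 1800 μL → factor 1800/300 = 6
Step 4: 0.85 mL + 11.3 mL = 12.15 mL total → factor 12.15/0.85 = 14.294
Step 5: 70 μL + 3750 μL = 3820 μL total → factor 3820/70 = 54.571
Overall dilution factor = 275 × 18.235 × 6 × 14.294 × 54.571 = 2.347 × 10^7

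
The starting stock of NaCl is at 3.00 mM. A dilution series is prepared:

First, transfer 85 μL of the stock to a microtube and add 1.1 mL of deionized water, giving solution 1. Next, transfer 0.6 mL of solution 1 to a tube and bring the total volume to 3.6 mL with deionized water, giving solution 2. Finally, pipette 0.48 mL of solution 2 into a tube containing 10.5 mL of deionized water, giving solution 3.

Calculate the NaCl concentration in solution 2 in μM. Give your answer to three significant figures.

Step 1: 85 μL + 1.1 mL = 1185 μL total → factor 1185/85 = 13.941
Step 2: 0.6 mL brought to 3.6 mL → factor 3.6/0.6 = 6
Dilution factor through solution 2 = 13.941 × 6 = 83.647
[solution 2] = 3.00 mM / 83.647 = 0.03586 mM = 35.9 μM

35.9 μM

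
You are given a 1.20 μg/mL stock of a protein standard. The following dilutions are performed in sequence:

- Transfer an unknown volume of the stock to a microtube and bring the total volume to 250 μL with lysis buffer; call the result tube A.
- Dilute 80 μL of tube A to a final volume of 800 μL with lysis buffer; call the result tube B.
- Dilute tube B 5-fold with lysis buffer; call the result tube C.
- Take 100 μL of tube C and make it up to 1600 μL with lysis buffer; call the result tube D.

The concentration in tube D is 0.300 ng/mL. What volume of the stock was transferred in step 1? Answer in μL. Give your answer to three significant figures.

50.0 μL

Step 1: v brought to 250 μL → factor = 250 μL/v
Step 2: 80 μL brought to 800 μL → factor 800/80 = 10
Step 3: 5-fold → factor 5
Step 4: 100 μL brought to 1600 μL → factor 1600/100 = 16
Product of known-step factors = 800
Overall factor = 1.20 μg/mL / (0.300 ng/mL) = 4000
Step-1 factor = 4000 / 800 = 5
v = 250 μL / 5 = 50.0 μL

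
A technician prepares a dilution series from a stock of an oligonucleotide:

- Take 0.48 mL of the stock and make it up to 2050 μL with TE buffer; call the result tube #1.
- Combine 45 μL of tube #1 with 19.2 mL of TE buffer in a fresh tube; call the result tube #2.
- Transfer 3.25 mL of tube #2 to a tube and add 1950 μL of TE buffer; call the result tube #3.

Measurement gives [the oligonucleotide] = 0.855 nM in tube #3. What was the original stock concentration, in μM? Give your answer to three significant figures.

Step 1: 0.48 mL brought to 2050 μL → factor 2.05/0.48 = 4.2708
Step 2: 45 μL + 19.2 mL = 19245 μL total → factor 19245/45 = 427.67
Step 3: 3.25 mL + 1950 μL = 5.2 mL total → factor 5.2/3.25 = 1.6
Overall dilution factor = 4.2708 × 427.67 × 1.6 = 2922.4
Stock = 0.855 nM × 2922.4 = 2499 nM = 2.50 μM

2.50 μM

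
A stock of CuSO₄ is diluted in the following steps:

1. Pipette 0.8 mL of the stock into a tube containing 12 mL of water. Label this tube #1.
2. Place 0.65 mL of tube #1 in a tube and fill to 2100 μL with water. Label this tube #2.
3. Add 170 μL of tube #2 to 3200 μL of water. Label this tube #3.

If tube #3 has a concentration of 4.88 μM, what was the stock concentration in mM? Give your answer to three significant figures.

Step 1: 0.8 mL + 12 mL = 12.8 mL total → factor 12.8/0.8 = 16
Step 2: 0.65 mL brought to 2100 μL → factor 2.1/0.65 = 3.2308
Step 3: 170 μL + 3200 μL = 3370 μL total → factor 3370/170 = 19.824
Overall dilution factor = 16 × 3.2308 × 19.824 = 1024.7
Stock = 4.88 μM × 1024.7 = 5001 μM = 5.00 mM

5.00 mM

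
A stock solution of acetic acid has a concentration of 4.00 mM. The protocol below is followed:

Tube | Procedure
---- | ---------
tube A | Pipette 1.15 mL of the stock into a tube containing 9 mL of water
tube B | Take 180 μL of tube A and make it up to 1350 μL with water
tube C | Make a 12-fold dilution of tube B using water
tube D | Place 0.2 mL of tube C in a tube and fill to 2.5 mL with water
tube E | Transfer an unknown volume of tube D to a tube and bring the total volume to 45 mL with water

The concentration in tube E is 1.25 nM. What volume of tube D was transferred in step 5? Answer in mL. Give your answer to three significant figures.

0.140 mL

Step 1: 1.15 mL + 9 mL = 10.15 mL total → factor 10.15/1.15 = 8.8261
Step 2: 180 μL brought to 1350 μL → factor 1350/180 = 7.5
Step 3: 12-fold → factor 12
Step 4: 0.2 mL brought to 2.5 mL → factor 2.5/0.2 = 12.5
Step 5: v brought to 45 mL → factor = 45 mL/v
Product of known-step factors = 9929.3
Overall factor = 4.00 mM / (1.25 nM) = 3.2 × 10^6
Step-5 factor = 3.2 × 10^6 / 9929.3 = 322.28
v = 45 mL / 322.28 = 0.140 mL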